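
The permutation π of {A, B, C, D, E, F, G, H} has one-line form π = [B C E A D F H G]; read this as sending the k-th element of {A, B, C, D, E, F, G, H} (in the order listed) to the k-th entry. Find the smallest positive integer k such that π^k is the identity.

Decomposing into disjoint cycles gives cycle lengths 5, 2, 1.
The order is lcm(5, 2) = 10.

10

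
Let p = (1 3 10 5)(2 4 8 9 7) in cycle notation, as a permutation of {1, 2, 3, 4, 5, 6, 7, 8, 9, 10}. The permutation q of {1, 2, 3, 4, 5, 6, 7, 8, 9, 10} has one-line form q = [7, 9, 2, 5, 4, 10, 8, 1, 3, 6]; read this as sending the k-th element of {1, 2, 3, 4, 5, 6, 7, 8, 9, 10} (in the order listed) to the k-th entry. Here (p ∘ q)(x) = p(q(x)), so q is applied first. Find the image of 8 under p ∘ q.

3

q(8) = 1, then p(1) = 3; composing gives (p ∘ q)(8) = 3.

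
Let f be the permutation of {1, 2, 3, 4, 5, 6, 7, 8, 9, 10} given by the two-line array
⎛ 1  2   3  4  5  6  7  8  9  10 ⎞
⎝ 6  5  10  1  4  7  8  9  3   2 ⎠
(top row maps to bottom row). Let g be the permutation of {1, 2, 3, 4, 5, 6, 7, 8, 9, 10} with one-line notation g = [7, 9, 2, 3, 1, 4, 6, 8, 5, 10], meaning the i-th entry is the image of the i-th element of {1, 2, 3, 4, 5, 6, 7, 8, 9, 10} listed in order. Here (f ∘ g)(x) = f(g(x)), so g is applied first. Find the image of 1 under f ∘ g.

g(1) = 7, then f(7) = 8; composing gives (f ∘ g)(1) = 8.

8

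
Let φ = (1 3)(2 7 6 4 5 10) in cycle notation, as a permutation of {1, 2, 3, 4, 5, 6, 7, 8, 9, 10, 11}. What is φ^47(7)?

2

7 lies in the 6-cycle (2 7 6 4 5 10).
Powers repeat with period 6 on this cycle, and 47 mod 6 = 5, so φ^47(7) = φ^5(7).
Advancing 5 steps from 7: 7 → 6 → 4 → 5 → 10 → 2.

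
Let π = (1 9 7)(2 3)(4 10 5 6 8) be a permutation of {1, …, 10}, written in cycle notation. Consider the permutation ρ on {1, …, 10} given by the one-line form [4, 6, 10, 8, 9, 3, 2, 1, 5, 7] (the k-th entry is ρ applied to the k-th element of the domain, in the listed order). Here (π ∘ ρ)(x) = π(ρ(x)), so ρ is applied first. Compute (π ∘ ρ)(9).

First apply ρ: ρ(9) = 5, then π(5) = 6. Thus (π ∘ ρ)(9) = 6.

6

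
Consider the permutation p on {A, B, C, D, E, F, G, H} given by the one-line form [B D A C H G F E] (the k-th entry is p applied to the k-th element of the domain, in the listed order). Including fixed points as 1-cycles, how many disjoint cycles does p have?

The cycle decomposition is (A, B, D, C)(E, H)(F, G), which has 3 cycles (counting 1-cycles).

3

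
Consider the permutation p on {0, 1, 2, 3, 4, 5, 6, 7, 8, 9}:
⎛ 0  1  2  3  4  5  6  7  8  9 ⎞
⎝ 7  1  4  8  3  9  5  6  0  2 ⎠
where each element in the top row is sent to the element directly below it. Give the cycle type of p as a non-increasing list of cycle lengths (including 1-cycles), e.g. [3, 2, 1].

The disjoint cycles are (0, 7, 6, 5, 9, 2, 4, 3, 8)(1), with lengths 9, 1 in non-increasing order.

[9, 1]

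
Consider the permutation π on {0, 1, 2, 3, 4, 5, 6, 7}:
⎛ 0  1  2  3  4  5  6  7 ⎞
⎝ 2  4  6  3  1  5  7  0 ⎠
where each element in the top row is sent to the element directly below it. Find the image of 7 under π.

0

The entry below 7 in the array is 0, so π(7) = 0.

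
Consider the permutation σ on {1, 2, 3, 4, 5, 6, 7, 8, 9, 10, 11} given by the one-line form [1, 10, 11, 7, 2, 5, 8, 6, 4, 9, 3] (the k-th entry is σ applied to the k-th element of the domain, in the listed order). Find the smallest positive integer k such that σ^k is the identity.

Decomposing into disjoint cycles gives cycle lengths 8, 2, 1.
Since disjoint cycles commute, ord(σ) = lcm(8, 2) = 8.

8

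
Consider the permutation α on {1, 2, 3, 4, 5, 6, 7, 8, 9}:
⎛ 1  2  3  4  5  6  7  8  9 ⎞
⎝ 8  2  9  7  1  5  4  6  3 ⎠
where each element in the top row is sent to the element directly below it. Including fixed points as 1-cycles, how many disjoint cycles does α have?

4

The cycle decomposition is (1 8 6 5)(2)(3 9)(4 7), which has 4 cycles (counting 1-cycles).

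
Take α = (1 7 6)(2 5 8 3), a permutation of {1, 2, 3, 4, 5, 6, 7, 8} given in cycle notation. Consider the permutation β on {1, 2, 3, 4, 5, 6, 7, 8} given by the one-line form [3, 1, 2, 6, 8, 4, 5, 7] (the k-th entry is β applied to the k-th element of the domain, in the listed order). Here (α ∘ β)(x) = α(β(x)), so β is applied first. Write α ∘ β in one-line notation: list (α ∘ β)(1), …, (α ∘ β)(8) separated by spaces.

2 7 5 1 3 4 8 6

Chase each element through β then α: 1 → 3 → 2; 2 → 1 → 7; 3 → 2 → 5; 4 → 6 → 1; 5 → 8 → 3; 6 → 4 → 4; 7 → 5 → 8; 8 → 7 → 6.
Collecting the images, α ∘ β = [2 7 5 1 3 4 8 6].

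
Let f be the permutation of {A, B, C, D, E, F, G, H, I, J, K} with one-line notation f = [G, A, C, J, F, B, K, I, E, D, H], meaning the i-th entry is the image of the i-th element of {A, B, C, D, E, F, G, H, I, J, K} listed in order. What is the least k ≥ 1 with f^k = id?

8

The disjoint-cycle form of f has cycle lengths 8, 2, 1.
The order of f is the least common multiple of its cycle lengths: lcm(8, 2) = 8.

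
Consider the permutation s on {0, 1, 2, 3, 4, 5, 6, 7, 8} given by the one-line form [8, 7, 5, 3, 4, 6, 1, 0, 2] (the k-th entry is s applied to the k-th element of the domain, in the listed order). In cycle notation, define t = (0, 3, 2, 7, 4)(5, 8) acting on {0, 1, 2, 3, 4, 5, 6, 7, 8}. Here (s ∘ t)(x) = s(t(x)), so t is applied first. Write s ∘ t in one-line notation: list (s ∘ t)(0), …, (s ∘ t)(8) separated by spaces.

3 7 0 5 8 2 1 4 6

(s ∘ t)(x) = s(t(x)). Computing each image: s(t(0)) = s(3) = 3, s(t(1)) = s(1) = 7, s(t(2)) = s(7) = 0, s(t(3)) = s(2) = 5, s(t(4)) = s(0) = 8, s(t(5)) = s(8) = 2, s(t(6)) = s(6) = 1, s(t(7)) = s(4) = 4, s(t(8)) = s(5) = 6.
Hence s ∘ t = [3 7 0 5 8 2 1 4 6].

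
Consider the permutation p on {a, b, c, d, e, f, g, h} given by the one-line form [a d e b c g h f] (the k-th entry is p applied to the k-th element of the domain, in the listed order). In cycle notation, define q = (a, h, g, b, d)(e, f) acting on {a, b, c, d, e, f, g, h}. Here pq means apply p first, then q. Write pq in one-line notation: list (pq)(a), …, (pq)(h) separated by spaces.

For each element, apply p then q: a → a → h; b → d → a; c → e → f; d → b → d; e → c → c; f → g → b; g → h → g; h → f → e.
Collecting the images, pq = [h a f d c b g e].

h a f d c b g e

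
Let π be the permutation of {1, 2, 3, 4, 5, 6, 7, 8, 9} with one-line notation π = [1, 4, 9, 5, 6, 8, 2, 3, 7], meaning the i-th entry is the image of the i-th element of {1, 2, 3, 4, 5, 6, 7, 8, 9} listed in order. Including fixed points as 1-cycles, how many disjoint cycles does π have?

2

The cycle decomposition is (1)(2 4 5 6 8 3 9 7), which has 2 cycles (counting 1-cycles).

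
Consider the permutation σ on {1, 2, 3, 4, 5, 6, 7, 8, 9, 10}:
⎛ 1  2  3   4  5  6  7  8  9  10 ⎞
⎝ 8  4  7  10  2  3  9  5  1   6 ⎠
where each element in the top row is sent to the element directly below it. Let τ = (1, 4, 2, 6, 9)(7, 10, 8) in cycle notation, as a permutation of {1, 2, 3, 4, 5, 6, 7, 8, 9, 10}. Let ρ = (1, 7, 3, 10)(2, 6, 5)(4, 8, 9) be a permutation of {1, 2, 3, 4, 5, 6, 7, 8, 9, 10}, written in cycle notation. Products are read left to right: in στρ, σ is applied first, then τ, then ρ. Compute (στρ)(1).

Chase 1: σ(1) = 8; τ(8) = 7; ρ(7) = 3. Hence (στρ)(1) = 3.

3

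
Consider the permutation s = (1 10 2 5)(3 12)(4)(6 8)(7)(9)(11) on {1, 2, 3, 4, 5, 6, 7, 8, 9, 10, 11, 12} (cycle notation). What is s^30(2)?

1

2 lies in the 4-cycle (1 10 2 5).
Powers repeat with period 4 on this cycle, and 30 mod 4 = 2, so s^30(2) = s^2(2).
Stepping 2 places around the cycle: 2 → 5 → 1.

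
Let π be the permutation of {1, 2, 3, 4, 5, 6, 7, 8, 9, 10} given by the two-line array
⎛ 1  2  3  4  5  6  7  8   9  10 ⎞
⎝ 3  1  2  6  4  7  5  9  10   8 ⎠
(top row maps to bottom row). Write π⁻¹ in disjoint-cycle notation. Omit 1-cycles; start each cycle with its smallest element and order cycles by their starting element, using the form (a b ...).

First write π in disjoint cycles: (1 3 2)(4 6 7 5)(8 9 10).
The inverse reverses every cycle; in canonical form, π⁻¹ = (1 2 3)(4 5 7 6)(8 10 9).

(1 2 3)(4 5 7 6)(8 10 9)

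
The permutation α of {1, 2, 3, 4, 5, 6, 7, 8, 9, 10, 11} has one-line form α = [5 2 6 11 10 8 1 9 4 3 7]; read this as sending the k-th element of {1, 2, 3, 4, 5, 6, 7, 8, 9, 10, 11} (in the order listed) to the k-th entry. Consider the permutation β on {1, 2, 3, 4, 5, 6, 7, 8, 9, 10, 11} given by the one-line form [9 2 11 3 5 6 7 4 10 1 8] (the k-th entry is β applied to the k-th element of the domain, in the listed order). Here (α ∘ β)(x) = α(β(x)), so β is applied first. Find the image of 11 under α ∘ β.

(α ∘ β)(11) = α(β(11)). β(11) = 8, then α(8) = 9. So (α ∘ β)(11) = 9.

9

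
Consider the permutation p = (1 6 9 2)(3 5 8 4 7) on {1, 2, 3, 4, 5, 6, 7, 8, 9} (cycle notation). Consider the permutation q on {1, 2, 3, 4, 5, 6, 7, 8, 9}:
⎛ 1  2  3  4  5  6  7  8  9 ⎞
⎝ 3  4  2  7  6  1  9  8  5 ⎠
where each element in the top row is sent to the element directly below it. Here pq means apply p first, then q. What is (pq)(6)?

(pq)(6) = q(p(6)). p(6) = 9, then q(9) = 5. So (pq)(6) = 5.

5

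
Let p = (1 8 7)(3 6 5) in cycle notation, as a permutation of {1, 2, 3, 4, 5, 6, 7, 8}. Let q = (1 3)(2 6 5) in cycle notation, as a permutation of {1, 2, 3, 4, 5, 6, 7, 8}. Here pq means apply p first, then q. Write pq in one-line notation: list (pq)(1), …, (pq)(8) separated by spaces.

(pq)(x) = q(p(x)). Computing each image: q(p(1)) = q(8) = 8, q(p(2)) = q(2) = 6, q(p(3)) = q(6) = 5, q(p(4)) = q(4) = 4, q(p(5)) = q(3) = 1, q(p(6)) = q(5) = 2, q(p(7)) = q(1) = 3, q(p(8)) = q(7) = 7.
Hence pq = [8 6 5 4 1 2 3 7].

8 6 5 4 1 2 3 7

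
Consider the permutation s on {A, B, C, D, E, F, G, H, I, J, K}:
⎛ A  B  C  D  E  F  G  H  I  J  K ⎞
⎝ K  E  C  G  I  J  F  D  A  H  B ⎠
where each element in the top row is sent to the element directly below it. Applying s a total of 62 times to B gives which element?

I

Tracing B → E → … returns to B after 5 steps, so B lies in a 5-cycle (A, K, B, E, I).
On a 5-cycle, s^5 is the identity, so s^62 = s^2 there (62 ≡ 2 mod 5).
Advancing 2 steps from B: B → E → I.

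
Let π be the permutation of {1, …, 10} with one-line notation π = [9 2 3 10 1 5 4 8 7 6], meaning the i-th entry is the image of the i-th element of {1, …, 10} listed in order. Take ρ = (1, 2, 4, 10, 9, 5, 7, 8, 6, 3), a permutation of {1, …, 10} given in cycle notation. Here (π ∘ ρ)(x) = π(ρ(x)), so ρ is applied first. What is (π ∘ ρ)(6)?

3

First apply ρ: ρ(6) = 3, then π(3) = 3. Thus (π ∘ ρ)(6) = 3.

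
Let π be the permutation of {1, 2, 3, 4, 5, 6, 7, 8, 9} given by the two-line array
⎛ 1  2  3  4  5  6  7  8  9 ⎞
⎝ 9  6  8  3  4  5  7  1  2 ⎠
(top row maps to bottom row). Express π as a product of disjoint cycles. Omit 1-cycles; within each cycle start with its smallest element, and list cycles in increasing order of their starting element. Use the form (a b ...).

(1 9 2 6 5 4 3 8)

Iterating π from 1 gives 1 → 9 → 2 → 6 → 5 → 4 → 3 → 8 → 1; that is the 8-cycle (1 9 2 6 5 4 3 8).
Continuing from each remaining unvisited element yields (1 9 2 6 5 4 3 8).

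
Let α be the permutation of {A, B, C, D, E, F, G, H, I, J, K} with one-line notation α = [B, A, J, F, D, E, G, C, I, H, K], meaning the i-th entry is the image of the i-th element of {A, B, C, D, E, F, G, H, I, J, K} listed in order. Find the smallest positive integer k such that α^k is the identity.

6

Decomposing into disjoint cycles gives cycle lengths 3, 3, 2, 1, 1, 1.
Since disjoint cycles commute, ord(α) = lcm(3, 3, 2) = 6.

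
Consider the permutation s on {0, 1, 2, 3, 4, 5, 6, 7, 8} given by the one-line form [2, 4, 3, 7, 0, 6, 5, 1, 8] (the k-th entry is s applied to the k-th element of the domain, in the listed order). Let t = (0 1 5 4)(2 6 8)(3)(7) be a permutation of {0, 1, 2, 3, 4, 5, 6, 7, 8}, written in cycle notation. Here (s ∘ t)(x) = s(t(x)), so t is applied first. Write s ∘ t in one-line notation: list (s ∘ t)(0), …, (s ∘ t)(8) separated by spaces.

For each element, apply t then s: 0 → 1 → 4; 1 → 5 → 6; 2 → 6 → 5; 3 → 3 → 7; 4 → 0 → 2; 5 → 4 → 0; 6 → 8 → 8; 7 → 7 → 1; 8 → 2 → 3.
Collecting the images, s ∘ t = [4 6 5 7 2 0 8 1 3].

4 6 5 7 2 0 8 1 3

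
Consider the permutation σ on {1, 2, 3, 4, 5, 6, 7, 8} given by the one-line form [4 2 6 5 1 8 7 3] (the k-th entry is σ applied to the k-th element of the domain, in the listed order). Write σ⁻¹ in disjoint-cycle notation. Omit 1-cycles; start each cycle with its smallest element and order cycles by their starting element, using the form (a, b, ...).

(1, 5, 4)(3, 8, 6)

First write σ in disjoint cycles: (1, 4, 5)(3, 6, 8).
The inverse reverses every cycle; in canonical form, σ⁻¹ = (1, 5, 4)(3, 8, 6).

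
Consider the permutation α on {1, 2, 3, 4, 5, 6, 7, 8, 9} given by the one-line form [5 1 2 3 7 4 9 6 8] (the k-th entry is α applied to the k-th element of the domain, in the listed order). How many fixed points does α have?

No element satisfies α(x) = x, so there are 0 fixed points.

0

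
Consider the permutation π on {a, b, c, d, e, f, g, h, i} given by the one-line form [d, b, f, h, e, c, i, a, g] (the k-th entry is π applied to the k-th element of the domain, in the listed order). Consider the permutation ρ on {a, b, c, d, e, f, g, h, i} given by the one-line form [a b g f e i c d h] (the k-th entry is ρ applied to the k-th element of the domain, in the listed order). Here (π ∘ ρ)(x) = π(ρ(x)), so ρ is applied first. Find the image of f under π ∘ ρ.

First apply ρ: ρ(f) = i, then π(i) = g. Thus (π ∘ ρ)(f) = g.

g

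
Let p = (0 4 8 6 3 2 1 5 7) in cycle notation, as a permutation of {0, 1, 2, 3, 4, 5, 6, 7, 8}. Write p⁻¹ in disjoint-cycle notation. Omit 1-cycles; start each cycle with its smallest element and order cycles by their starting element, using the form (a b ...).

If p sends a → b within a cycle, p⁻¹ sends b → a; equivalently, reverse each cycle.
After reversing and putting each cycle's least element first, p⁻¹ = (0 7 5 1 2 3 6 8 4).

(0 7 5 1 2 3 6 8 4)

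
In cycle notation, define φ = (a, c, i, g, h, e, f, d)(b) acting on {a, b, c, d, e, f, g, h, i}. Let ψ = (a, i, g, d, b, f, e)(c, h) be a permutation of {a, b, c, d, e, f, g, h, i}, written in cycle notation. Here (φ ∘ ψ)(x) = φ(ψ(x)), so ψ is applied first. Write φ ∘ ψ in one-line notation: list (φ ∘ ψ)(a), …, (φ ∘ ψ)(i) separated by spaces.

Chase each element through ψ then φ: a → i → g; b → f → d; c → h → e; d → b → b; e → a → c; f → e → f; g → d → a; h → c → i; i → g → h.
So φ ∘ ψ in one-line form is g d e b c f a i h.

g d e b c f a i h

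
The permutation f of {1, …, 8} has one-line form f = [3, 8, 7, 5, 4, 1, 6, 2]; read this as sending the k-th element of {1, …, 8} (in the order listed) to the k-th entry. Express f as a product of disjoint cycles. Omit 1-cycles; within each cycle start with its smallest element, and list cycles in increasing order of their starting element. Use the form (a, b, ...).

(1, 3, 7, 6)(2, 8)(4, 5)

From 1: 1 → 3 → 7 → 6 → 1, closing the cycle (1, 3, 7, 6).
Repeating from the next unused element and collecting all non-trivial cycles gives (1, 3, 7, 6)(2, 8)(4, 5).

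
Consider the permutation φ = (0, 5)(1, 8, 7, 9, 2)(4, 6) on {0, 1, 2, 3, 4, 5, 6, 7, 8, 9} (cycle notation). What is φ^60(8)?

8 lies in the 5-cycle (1, 8, 7, 9, 2).
On a 5-cycle, φ^5 is the identity, so φ^60 = φ^0 there (60 ≡ 0 mod 5).
So φ^60(8) = 8.

8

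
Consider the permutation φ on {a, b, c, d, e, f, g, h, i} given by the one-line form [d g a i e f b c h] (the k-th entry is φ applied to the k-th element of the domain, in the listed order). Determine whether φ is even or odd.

odd

In disjoint-cycle form the cycle lengths are 5, 2, 1, 1.
A cycle is odd iff its length is even; φ has 1 even-length cycle, so sgn(φ) = (−1)^1 and φ is odd.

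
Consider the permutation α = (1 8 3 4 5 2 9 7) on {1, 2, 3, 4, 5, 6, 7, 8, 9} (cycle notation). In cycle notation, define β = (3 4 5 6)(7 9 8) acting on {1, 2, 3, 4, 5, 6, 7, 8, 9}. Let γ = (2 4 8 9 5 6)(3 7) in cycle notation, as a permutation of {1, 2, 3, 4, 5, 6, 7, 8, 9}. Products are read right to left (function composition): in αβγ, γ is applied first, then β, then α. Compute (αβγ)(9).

(αβγ)(9) = α(β(γ(9))). γ(9) = 5, then β(5) = 6, then α(6) = 6, so the result is 6.

6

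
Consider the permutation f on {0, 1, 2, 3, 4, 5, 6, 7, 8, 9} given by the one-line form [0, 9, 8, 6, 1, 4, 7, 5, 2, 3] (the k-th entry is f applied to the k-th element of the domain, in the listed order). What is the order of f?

The disjoint-cycle form of f has cycle lengths 7, 2, 1.
The order of f is the least common multiple of its cycle lengths: lcm(7, 2) = 14.

14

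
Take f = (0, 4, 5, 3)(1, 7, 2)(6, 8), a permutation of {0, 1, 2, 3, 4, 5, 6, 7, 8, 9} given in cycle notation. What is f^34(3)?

3 lies in the 4-cycle (0, 4, 5, 3).
Powers repeat with period 4 on this cycle, and 34 mod 4 = 2, so f^34(3) = f^2(3).
Advancing 2 steps from 3: 3 → 0 → 4.

4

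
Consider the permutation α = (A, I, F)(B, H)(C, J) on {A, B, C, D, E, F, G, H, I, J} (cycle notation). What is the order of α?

6

The disjoint cycles have lengths 3, 2, 2, 1, 1, 1.
The order of α is the least common multiple of its cycle lengths: lcm(3, 2, 2) = 6.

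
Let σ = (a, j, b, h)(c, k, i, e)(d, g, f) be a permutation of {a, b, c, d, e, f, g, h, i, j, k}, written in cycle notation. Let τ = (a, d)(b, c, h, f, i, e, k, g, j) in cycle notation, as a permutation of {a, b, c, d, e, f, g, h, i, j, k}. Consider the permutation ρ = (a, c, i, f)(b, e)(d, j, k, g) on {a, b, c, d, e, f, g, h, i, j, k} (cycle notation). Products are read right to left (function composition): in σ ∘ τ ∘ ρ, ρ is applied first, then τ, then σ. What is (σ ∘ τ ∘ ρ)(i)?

e

Apply the permutations in order: ρ(i) = f, then τ(f) = i, then σ(i) = e. So (σ ∘ τ ∘ ρ)(i) = e.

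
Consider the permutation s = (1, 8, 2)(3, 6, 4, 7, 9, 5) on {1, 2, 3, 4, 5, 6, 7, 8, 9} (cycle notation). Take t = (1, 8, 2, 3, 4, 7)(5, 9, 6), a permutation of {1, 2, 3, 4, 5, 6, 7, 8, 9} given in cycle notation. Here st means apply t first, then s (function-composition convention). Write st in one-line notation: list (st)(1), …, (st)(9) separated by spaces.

Chase each element through t then s: 1 → 8 → 2; 2 → 3 → 6; 3 → 4 → 7; 4 → 7 → 9; 5 → 9 → 5; 6 → 5 → 3; 7 → 1 → 8; 8 → 2 → 1; 9 → 6 → 4.
So st in one-line form is 2 6 7 9 5 3 8 1 4.

2 6 7 9 5 3 8 1 4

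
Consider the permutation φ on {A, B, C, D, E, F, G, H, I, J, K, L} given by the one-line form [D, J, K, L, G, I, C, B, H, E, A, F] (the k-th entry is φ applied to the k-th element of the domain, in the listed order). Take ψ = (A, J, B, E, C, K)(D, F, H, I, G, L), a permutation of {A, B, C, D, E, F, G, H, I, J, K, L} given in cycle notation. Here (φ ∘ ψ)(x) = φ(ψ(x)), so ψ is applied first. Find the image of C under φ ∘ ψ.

First apply ψ: ψ(C) = K, then φ(K) = A. Thus (φ ∘ ψ)(C) = A.

A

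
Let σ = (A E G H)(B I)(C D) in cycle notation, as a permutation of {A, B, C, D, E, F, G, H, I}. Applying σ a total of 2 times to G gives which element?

G lies in the 4-cycle (A E G H).
Advancing 2 steps from G: G → H → A.

A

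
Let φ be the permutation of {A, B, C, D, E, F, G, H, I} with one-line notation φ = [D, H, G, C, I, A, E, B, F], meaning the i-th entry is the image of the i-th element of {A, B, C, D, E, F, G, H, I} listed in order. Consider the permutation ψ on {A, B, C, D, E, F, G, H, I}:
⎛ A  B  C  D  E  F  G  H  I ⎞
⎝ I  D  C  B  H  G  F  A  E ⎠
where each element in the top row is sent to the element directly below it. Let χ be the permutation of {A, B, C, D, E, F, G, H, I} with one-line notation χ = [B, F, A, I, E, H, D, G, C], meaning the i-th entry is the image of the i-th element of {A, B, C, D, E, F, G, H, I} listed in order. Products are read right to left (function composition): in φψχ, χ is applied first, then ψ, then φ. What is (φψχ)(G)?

H

(φψχ)(G) = φ(ψ(χ(G))). χ(G) = D, then ψ(D) = B, then φ(B) = H, so the result is H.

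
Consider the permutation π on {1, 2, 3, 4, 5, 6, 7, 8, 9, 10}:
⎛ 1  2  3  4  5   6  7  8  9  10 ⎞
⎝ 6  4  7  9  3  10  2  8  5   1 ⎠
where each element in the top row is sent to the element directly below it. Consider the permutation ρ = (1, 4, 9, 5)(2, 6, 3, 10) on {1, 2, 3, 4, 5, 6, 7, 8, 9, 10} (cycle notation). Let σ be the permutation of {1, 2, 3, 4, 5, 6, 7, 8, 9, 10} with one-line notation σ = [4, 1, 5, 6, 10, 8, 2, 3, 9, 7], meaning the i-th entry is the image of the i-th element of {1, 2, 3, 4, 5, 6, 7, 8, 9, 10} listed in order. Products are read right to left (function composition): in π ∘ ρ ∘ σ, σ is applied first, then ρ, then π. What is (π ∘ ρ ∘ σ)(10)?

Apply the permutations in order: σ(10) = 7, then ρ(7) = 7, then π(7) = 2. So (π ∘ ρ ∘ σ)(10) = 2.

2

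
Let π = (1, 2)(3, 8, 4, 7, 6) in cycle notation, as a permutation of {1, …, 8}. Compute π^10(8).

8

8 lies in the 5-cycle (3, 8, 4, 7, 6).
Powers repeat with period 5 on this cycle, and 10 mod 5 = 0, so π^10(8) = π^0(8).
So π^10(8) = 8.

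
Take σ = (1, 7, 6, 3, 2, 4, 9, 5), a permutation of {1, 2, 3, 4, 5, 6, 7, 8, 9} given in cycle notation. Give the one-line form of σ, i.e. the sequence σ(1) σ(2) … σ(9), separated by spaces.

Reading each image from the cycles: 1↦7, 2↦4, 3↦2, 4↦9, 5↦1, 6↦3, 7↦6, 8↦8, 9↦5.
So the one-line form is 7 4 2 9 1 3 6 8 5.

7 4 2 9 1 3 6 8 5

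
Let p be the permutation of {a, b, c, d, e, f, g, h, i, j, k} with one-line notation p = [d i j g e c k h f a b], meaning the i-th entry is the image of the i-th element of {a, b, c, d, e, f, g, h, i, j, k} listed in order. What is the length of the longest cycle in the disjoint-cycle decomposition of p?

Decomposing into disjoint cycles gives (a, d, g, k, b, i, f, c, j); the longest has length 9.

9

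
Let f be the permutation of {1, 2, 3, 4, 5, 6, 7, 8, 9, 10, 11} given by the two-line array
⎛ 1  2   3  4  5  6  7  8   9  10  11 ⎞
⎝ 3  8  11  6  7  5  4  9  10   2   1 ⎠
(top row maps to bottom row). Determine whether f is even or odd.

even

In disjoint-cycle form the cycle lengths are 4, 4, 3.
A cycle of length ℓ contributes ℓ−1 transpositions, so f is a product of 3 + 3 + 2 = 8 transpositions — even.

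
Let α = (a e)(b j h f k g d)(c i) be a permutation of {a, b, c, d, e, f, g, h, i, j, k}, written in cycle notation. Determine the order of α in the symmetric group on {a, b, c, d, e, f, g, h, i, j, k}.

The cycle type of α is (7, 2, 2).
The order is lcm(7, 2, 2) = 14.

14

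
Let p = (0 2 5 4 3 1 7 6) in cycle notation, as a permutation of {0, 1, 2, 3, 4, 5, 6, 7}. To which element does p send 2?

Within (0 2 5 4 3 1 7 6), 2 ↦ 5.

5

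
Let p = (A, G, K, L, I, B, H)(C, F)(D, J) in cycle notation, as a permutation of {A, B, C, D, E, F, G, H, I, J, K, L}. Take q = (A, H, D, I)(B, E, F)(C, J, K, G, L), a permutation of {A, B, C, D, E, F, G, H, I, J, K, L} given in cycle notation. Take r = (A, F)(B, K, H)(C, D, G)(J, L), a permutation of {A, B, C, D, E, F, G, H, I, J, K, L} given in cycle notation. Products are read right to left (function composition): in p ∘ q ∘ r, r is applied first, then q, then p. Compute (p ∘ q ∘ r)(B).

K

Apply the permutations in order: r(B) = K, then q(K) = G, then p(G) = K. So (p ∘ q ∘ r)(B) = K.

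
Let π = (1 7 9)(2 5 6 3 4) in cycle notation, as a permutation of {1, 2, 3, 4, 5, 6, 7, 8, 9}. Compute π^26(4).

2

4 lies in the 5-cycle (2 5 6 3 4).
Since the cycle has length 5, π^26 acts on it the same as π^1 (26 mod 5 = 1).
Stepping 1 place around the cycle: 4 → 2.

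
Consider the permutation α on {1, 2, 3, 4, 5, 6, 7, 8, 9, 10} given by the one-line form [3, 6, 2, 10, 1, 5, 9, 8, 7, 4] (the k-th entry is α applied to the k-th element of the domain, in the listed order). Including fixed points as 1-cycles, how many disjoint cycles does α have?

The cycle decomposition is (1, 3, 2, 6, 5)(4, 10)(7, 9)(8), which has 4 cycles (counting 1-cycles).

4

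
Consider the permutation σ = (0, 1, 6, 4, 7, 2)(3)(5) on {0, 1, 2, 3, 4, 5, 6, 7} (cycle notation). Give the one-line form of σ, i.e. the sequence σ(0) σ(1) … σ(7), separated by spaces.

Reading each image from the cycles: 0→1, 1→6, 2→0, 3→3, 4→7, 5→5, 6→4, 7→2.
So the one-line form is 1 6 0 3 7 5 4 2.

1 6 0 3 7 5 4 2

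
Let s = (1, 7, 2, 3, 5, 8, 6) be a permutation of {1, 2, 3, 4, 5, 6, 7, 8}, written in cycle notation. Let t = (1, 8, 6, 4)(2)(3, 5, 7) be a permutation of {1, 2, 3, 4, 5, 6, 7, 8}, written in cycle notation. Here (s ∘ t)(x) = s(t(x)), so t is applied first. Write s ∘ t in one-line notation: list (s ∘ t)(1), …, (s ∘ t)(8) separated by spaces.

Chase each element through t then s: 1 → 8 → 6; 2 → 2 → 3; 3 → 5 → 8; 4 → 1 → 7; 5 → 7 → 2; 6 → 4 → 4; 7 → 3 → 5; 8 → 6 → 1.
So s ∘ t in one-line form is 6 3 8 7 2 4 5 1.

6 3 8 7 2 4 5 1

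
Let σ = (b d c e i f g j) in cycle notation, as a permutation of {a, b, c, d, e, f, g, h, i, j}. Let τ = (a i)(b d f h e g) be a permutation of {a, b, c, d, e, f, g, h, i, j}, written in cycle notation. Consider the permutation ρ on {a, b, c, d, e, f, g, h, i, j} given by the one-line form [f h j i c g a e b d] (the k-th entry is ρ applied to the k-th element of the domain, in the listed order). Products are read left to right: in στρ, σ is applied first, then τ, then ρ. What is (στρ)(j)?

i

Apply the permutations in order: σ(j) = b, then τ(b) = d, then ρ(d) = i. So (στρ)(j) = i.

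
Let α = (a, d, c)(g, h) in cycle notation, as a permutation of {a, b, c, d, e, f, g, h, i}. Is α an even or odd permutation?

odd

The cycle lengths are 3, 2, 1, 1, 1, 1.
A cycle is odd iff its length is even; α has 1 even-length cycle, so sgn(α) = (−1)^1 and α is odd.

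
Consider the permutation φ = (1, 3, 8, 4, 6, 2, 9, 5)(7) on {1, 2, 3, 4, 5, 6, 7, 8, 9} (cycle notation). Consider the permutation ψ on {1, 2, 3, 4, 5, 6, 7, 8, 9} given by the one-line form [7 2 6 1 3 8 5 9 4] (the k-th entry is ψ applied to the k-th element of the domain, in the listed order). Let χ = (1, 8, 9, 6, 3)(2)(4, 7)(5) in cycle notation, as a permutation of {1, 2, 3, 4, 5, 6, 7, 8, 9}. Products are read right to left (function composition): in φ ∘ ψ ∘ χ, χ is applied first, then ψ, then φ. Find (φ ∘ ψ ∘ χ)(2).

Chase 2: χ(2) = 2; ψ(2) = 2; φ(2) = 9. Hence (φ ∘ ψ ∘ χ)(2) = 9.

9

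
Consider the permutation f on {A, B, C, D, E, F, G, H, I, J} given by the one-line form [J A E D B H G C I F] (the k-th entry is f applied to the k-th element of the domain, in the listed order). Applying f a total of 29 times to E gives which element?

Tracing E → B → … returns to E after 7 steps, so E lies in a 7-cycle (A J F H C E B).
Powers repeat with period 7 on this cycle, and 29 mod 7 = 1, so f^29(E) = f^1(E).
Advancing 1 step from E: E → B.

B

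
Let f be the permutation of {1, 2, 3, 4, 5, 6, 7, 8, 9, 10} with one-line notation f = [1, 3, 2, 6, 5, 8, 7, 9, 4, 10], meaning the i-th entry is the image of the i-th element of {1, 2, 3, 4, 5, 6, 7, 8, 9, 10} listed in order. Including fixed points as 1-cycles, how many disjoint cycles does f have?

The cycle decomposition is (1)(2, 3)(4, 6, 8, 9)(5)(7)(10), which has 6 cycles (counting 1-cycles).

6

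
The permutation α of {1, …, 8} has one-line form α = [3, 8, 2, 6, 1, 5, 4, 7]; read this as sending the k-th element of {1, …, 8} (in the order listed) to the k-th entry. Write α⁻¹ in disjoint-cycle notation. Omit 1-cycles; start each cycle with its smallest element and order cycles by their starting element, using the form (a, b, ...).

(1, 5, 6, 4, 7, 8, 2, 3)

First write α in disjoint cycles: (1, 3, 2, 8, 7, 4, 6, 5).
The inverse reverses every cycle; in canonical form, α⁻¹ = (1, 5, 6, 4, 7, 8, 2, 3).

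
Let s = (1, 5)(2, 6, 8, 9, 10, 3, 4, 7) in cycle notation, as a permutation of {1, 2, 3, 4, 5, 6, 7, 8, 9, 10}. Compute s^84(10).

10 lies in the 8-cycle (2, 6, 8, 9, 10, 3, 4, 7).
Since the cycle has length 8, s^84 acts on it the same as s^4 (84 mod 8 = 4).
Stepping 4 places around the cycle: 10 → 3 → 4 → 7 → 2.

2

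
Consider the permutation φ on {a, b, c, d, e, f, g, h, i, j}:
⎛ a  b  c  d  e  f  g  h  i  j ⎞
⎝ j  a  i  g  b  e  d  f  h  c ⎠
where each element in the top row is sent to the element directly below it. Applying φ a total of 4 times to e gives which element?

Tracing e → b → … returns to e after 8 steps, so e lies in an 8-cycle (a j c i h f e b).
Stepping 4 places around the cycle: e → b → a → j → c.

c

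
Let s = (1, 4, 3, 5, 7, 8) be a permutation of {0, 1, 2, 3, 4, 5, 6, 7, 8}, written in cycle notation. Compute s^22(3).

1

3 lies in the 6-cycle (1, 4, 3, 5, 7, 8).
On a 6-cycle, s^6 is the identity, so s^22 = s^4 there (22 ≡ 4 mod 6).
Stepping 4 places around the cycle: 3 → 5 → 7 → 8 → 1.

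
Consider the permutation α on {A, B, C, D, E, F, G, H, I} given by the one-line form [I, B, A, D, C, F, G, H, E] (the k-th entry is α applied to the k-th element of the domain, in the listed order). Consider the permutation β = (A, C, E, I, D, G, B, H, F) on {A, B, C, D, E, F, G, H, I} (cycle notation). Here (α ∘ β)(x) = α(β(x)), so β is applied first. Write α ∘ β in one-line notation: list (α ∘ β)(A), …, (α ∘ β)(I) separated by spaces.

A H C G E I B F D

For each element, apply β then α: A → C → A; B → H → H; C → E → C; D → G → G; E → I → E; F → A → I; G → B → B; H → F → F; I → D → D.
Collecting the images, α ∘ β = [A H C G E I B F D].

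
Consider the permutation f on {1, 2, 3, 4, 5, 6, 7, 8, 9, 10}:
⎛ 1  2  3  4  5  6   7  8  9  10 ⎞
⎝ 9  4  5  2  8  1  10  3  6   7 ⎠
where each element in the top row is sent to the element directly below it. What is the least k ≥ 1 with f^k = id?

Writing f as disjoint cycles, the cycle lengths are 3, 3, 2, 2.
The order of f is the least common multiple of its cycle lengths: lcm(3, 3, 2, 2) = 6.

6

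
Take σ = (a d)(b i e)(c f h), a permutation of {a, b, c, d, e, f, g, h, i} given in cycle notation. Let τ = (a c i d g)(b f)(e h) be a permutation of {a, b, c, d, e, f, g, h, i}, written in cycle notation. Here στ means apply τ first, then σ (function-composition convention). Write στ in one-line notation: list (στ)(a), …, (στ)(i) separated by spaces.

f h e g c i d b a

Chase each element through τ then σ: a → c → f; b → f → h; c → i → e; d → g → g; e → h → c; f → b → i; g → a → d; h → e → b; i → d → a.
Collecting the images, στ = [f h e g c i d b a].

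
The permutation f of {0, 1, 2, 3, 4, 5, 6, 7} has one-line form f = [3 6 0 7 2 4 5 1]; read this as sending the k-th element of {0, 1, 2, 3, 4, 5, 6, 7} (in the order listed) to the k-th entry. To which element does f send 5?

5 is element number 6 of the domain, and entry number 6 of the one-line form is 4, so f(5) = 4.

4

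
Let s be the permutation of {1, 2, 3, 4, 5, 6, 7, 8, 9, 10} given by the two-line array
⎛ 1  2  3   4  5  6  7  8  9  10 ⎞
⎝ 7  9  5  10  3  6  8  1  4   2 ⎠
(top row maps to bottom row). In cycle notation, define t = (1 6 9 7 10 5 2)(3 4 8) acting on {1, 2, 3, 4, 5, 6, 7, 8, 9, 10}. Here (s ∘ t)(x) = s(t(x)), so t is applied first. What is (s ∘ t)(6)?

(s ∘ t)(6) = s(t(6)). t(6) = 9, then s(9) = 4. So (s ∘ t)(6) = 4.

4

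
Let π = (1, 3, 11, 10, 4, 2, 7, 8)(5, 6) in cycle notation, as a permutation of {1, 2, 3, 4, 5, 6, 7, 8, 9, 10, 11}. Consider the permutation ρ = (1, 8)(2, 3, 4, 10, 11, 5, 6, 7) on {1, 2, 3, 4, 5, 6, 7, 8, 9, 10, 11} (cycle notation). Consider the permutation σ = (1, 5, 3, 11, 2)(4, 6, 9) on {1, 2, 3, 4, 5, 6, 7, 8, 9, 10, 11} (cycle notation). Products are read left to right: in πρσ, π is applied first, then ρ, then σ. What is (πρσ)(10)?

10

Apply the permutations in order: π(10) = 4, then ρ(4) = 10, then σ(10) = 10. So (πρσ)(10) = 10.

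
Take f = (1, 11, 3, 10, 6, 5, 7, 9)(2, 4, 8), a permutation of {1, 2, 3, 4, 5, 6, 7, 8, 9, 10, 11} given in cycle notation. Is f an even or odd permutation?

The cycle lengths are 8, 3.
A cycle is odd iff its length is even; f has 1 even-length cycle, so sgn(f) = (−1)^1 and f is odd.

odd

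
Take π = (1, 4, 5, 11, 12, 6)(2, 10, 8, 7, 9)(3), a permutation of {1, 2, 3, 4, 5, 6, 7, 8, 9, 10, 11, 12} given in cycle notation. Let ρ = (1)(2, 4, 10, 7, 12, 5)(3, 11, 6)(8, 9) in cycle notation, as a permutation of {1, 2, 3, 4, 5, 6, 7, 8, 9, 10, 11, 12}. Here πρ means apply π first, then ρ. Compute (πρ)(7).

π(7) = 9, then ρ(9) = 8; composing gives (πρ)(7) = 8.

8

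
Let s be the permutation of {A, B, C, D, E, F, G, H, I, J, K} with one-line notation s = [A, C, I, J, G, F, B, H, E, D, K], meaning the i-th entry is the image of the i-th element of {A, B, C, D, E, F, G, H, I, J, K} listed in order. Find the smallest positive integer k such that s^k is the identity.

Writing s as disjoint cycles, the cycle lengths are 5, 2, 1, 1, 1, 1.
The order of s is the least common multiple of its cycle lengths: lcm(5, 2) = 10.

10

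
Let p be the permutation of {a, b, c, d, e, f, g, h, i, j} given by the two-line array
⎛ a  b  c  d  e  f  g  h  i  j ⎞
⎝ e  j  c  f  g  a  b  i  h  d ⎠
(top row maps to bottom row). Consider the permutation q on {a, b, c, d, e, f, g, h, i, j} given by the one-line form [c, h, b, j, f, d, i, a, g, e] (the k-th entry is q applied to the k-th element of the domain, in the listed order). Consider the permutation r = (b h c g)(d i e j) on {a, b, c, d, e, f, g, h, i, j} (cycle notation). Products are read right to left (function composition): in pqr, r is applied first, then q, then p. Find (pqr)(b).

Chase b: r(b) = h; q(h) = a; p(a) = e. Hence (pqr)(b) = e.

e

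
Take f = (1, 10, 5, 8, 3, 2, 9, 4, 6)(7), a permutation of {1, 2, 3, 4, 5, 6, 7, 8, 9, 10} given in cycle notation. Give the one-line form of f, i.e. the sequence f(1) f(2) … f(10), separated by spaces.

Reading each image from the cycles: 1→10, 2→9, 3→2, 4→6, 5→8, 6→1, 7→7, 8→3, 9→4, 10→5.
Listing these in domain order gives 10 9 2 6 8 1 7 3 4 5.

10 9 2 6 8 1 7 3 4 5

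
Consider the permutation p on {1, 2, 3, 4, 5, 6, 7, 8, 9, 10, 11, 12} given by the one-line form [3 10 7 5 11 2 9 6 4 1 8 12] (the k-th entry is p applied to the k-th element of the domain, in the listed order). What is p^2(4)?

11

Tracing 4 → 5 → … returns to 4 after 11 steps, so 4 lies in an 11-cycle (1 3 7 9 4 5 11 8 6 2 10).
Advancing 2 steps from 4: 4 → 5 → 11.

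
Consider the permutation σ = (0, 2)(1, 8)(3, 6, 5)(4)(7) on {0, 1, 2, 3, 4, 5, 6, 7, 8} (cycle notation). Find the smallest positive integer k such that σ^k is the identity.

The disjoint cycles have lengths 3, 2, 2, 1, 1.
The order is lcm(3, 2, 2) = 6.

6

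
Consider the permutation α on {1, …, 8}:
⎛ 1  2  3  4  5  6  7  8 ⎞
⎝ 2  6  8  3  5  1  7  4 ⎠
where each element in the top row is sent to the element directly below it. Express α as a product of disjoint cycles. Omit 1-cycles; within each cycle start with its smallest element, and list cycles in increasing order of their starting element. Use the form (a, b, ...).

(1, 2, 6)(3, 8, 4)

Iterating α from 1 gives 1 → 2 → 6 → 1; that is the 3-cycle (1, 2, 6).
Continuing from each remaining unvisited element yields (1, 2, 6)(3, 8, 4).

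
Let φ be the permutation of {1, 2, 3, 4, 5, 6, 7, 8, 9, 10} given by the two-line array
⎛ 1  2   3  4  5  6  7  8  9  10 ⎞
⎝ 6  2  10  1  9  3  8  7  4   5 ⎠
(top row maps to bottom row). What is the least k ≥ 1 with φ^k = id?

The disjoint-cycle form of φ has cycle lengths 7, 2, 1.
The order is lcm(7, 2) = 14.

14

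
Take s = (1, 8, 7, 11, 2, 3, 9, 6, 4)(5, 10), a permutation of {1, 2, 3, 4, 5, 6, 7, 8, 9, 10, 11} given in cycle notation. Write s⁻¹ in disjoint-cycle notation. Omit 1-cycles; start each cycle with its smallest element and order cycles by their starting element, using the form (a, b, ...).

(1, 4, 6, 9, 3, 2, 11, 7, 8)(5, 10)

The inverse reverses each cycle.
After reversing and putting each cycle's least element first, s⁻¹ = (1, 4, 6, 9, 3, 2, 11, 7, 8)(5, 10).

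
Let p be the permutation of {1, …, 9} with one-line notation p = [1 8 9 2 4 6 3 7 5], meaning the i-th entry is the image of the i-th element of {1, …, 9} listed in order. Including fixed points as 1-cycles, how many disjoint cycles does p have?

3

The cycle decomposition is (1)(2 8 7 3 9 5 4)(6), which has 3 cycles (counting 1-cycles).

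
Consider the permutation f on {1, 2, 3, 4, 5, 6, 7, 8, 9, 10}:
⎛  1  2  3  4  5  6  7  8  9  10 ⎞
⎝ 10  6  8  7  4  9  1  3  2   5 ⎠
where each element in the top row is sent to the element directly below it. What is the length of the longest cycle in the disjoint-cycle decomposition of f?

5

Decomposing into disjoint cycles gives (1 10 5 4 7)(2 6 9)(3 8); the longest has length 5.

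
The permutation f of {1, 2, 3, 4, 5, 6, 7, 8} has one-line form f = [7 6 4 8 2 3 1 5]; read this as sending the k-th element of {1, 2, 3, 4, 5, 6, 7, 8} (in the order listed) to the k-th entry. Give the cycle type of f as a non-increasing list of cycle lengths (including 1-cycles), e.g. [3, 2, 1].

[6, 2]

The disjoint cycles are (1 7)(2 6 3 4 8 5), with lengths 6, 2 in non-increasing order.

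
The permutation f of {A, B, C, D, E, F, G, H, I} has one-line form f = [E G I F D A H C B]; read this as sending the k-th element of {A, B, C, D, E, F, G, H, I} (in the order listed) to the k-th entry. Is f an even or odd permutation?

odd

In disjoint-cycle form the cycle lengths are 5, 4.
A cycle is odd iff its length is even; f has 1 even-length cycle, so sgn(f) = (−1)^1 and f is odd.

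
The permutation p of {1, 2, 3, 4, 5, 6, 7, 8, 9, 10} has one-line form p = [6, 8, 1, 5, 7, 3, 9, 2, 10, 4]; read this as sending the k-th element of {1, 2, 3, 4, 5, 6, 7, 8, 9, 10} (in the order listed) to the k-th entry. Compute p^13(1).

6

Tracing 1 → 6 → … returns to 1 after 3 steps, so 1 lies in a 3-cycle (1 6 3).
Powers repeat with period 3 on this cycle, and 13 mod 3 = 1, so p^13(1) = p^1(1).
Stepping 1 place around the cycle: 1 → 6.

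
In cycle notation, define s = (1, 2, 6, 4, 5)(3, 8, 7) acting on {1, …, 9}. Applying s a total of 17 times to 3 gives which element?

3 lies in the 3-cycle (3, 8, 7).
Powers repeat with period 3 on this cycle, and 17 mod 3 = 2, so s^17(3) = s^2(3).
Stepping 2 places around the cycle: 3 → 8 → 7.

7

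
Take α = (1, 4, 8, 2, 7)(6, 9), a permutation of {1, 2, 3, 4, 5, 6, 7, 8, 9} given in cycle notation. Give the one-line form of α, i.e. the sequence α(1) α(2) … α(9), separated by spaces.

Image by image: 1→4, 2→7, 3→3, 4→8, 5→5, 6→9, 7→1, 8→2, 9→6.
Listing these in domain order gives 4 7 3 8 5 9 1 2 6.

4 7 3 8 5 9 1 2 6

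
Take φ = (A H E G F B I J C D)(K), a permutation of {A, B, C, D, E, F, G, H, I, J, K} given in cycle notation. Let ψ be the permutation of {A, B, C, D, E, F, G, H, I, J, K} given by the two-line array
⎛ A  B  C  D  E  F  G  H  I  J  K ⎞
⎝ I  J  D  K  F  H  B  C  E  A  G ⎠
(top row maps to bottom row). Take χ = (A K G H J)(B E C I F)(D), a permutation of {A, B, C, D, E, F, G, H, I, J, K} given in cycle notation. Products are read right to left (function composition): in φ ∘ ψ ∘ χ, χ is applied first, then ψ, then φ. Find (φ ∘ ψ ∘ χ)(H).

Chase H: χ(H) = J; ψ(J) = A; φ(A) = H. Hence (φ ∘ ψ ∘ χ)(H) = H.

H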